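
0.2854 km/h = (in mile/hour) 0.1773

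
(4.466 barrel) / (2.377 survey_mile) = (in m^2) 0.0001856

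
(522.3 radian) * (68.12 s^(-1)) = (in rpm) 3.398e+05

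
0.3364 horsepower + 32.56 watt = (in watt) 283.4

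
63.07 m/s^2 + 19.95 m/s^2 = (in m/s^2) 83.02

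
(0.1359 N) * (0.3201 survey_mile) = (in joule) 70.01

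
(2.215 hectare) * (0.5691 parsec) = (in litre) 3.89e+23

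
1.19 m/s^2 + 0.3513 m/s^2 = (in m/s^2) 1.541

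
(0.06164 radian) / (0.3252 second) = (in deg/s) 10.86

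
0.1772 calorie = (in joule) 0.7414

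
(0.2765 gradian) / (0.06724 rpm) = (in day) 7.139e-06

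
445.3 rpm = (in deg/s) 2672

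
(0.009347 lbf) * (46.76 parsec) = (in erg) 5.999e+23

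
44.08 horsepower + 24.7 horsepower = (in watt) 5.129e+04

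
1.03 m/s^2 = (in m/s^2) 1.03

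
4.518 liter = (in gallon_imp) 0.9938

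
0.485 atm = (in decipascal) 4.914e+05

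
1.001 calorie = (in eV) 2.614e+19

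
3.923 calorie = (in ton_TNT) 3.923e-09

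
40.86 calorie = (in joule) 171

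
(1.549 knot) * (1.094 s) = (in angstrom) 8.718e+09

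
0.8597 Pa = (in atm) 8.485e-06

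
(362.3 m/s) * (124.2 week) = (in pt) 7.714e+13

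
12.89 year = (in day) 4705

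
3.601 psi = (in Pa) 2.483e+04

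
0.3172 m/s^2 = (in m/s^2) 0.3172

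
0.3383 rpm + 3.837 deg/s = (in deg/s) 5.867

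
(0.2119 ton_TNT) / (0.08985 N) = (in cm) 9.867e+11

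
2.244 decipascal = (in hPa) 0.002244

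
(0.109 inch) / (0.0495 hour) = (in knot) 3.02e-05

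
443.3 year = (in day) 1.618e+05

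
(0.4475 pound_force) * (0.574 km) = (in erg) 1.143e+10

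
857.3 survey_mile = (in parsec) 4.471e-11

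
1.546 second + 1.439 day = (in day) 1.439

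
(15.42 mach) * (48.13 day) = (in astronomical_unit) 0.146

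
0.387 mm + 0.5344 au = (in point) 2.266e+14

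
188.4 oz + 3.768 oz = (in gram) 5448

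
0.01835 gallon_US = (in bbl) 0.0004369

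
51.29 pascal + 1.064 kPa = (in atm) 0.01101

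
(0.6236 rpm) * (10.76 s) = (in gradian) 44.73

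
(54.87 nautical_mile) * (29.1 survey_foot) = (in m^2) 9.013e+05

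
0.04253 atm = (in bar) 0.04309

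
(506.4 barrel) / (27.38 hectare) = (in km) 2.941e-07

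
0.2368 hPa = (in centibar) 0.02368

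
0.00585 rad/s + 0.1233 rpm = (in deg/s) 1.075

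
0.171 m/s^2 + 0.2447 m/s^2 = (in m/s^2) 0.4157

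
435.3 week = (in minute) 4.388e+06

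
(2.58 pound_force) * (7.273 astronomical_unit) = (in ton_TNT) 2984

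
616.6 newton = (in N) 616.6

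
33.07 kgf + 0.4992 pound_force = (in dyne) 3.265e+07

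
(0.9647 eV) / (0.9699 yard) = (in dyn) 1.743e-14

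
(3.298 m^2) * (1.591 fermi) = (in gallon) 1.386e-12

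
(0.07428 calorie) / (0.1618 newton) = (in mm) 1921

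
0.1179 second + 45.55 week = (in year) 0.8736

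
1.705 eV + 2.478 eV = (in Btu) 6.352e-22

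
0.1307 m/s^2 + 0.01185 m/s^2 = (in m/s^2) 0.1426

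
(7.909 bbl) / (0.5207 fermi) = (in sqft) 2.599e+16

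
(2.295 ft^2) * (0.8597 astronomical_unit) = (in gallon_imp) 6.032e+12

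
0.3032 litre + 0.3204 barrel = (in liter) 51.24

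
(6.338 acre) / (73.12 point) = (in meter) 9.943e+05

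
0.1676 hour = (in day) 0.006983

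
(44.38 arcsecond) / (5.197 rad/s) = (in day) 4.792e-10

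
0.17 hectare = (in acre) 0.4201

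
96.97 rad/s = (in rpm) 926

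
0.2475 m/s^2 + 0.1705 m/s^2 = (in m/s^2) 0.418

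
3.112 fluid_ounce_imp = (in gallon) 0.02336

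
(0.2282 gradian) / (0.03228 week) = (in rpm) 1.753e-06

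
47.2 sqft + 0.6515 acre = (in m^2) 2641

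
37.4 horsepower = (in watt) 2.789e+04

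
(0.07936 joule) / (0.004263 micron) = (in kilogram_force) 1.898e+06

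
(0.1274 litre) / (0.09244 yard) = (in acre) 3.724e-07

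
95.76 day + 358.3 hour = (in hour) 2657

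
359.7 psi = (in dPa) 2.48e+07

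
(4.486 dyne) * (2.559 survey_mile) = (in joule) 0.1847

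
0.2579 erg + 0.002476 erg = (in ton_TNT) 6.223e-18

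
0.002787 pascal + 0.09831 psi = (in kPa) 0.6778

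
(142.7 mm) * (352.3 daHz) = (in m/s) 502.7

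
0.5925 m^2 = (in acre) 0.0001464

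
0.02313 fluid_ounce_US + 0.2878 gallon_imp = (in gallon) 0.3458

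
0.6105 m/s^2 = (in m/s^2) 0.6105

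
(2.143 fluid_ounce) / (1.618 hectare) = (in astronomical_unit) 2.618e-20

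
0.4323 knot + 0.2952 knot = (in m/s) 0.3743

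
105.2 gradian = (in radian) 1.652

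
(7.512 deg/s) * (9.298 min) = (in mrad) 7.314e+04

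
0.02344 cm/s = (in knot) 0.0004556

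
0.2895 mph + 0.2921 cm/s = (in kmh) 0.4764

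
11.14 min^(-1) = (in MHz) 1.857e-07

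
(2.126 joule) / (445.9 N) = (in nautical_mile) 2.574e-06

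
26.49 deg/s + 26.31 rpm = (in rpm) 30.72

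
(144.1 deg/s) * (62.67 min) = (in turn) 1505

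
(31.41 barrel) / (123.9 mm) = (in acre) 0.00996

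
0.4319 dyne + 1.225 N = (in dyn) 1.225e+05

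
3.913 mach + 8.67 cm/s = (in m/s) 1332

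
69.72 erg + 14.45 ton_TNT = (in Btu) 5.73e+07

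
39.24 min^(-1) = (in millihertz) 654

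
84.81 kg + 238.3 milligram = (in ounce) 2992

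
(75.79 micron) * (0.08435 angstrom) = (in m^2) 6.393e-16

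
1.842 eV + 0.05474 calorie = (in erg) 2.29e+06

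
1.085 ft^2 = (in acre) 2.491e-05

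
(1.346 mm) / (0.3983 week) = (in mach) 1.641e-11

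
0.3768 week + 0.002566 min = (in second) 2.279e+05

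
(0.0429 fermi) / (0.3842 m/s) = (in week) 1.846e-22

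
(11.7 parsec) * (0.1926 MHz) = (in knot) 1.352e+23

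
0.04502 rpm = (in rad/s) 0.004714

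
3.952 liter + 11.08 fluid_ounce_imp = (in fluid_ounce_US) 144.3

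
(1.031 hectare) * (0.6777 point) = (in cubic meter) 2.465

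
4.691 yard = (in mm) 4289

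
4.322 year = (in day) 1578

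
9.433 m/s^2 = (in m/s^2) 9.433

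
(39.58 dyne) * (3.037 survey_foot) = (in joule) 0.0003664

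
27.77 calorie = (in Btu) 0.1101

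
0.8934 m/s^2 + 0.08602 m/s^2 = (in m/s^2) 0.9794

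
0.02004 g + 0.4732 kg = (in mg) 4.732e+05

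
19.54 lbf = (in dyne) 8.692e+06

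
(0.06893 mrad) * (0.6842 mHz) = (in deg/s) 2.702e-06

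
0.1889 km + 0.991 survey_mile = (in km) 1.784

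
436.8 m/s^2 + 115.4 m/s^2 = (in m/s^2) 552.2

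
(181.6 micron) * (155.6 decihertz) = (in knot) 0.005493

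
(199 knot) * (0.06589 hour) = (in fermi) 2.428e+19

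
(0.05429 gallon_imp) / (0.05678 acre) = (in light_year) 1.135e-22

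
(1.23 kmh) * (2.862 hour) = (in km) 3.52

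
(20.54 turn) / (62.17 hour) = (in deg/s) 0.03304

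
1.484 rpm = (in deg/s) 8.904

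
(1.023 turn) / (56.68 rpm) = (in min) 0.01805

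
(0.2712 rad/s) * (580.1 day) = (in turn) 2.163e+06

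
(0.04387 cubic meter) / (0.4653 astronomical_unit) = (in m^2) 6.302e-13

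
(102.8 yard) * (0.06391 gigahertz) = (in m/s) 6.008e+09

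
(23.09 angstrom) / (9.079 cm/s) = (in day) 2.944e-13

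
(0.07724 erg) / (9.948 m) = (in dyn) 7.764e-05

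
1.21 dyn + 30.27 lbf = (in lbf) 30.27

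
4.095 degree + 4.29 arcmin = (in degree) 4.166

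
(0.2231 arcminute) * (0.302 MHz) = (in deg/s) 1123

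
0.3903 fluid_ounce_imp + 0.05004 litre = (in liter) 0.06113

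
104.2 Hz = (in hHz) 1.042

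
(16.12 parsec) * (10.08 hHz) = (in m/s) 5.014e+20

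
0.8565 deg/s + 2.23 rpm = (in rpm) 2.373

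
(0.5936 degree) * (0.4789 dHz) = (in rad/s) 0.0004962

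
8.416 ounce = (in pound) 0.526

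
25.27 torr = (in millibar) 33.69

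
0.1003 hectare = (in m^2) 1003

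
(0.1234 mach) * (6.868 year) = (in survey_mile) 5.655e+06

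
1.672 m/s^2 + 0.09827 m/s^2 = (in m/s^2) 1.77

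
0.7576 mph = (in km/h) 1.219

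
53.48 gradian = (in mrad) 840.1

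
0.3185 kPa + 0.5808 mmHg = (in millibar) 3.959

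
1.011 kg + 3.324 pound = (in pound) 5.553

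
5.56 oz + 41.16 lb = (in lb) 41.51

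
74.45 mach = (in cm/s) 2.535e+06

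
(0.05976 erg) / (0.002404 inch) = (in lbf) 2.2e-05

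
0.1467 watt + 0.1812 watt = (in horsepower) 0.0004397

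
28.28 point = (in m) 0.009977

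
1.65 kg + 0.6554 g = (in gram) 1651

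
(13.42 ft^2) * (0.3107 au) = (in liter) 5.795e+13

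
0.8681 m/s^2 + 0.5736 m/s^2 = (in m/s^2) 1.442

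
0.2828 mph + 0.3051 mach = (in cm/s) 1.04e+04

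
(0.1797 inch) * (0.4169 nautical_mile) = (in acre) 0.0008708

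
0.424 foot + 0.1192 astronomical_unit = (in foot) 5.85e+10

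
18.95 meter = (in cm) 1895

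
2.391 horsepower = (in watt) 1783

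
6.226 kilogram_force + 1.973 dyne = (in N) 61.06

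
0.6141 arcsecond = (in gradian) 0.0001895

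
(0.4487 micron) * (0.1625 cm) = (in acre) 1.802e-13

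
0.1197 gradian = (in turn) 0.0002993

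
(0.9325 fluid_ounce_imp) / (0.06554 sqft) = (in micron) 4351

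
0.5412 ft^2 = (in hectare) 5.028e-06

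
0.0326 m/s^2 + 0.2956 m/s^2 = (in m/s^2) 0.3282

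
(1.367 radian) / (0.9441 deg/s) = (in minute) 1.383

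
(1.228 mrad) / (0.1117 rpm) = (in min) 0.00175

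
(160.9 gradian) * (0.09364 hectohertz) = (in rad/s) 23.67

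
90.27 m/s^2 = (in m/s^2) 90.27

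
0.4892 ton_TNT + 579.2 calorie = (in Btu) 1.94e+06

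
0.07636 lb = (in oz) 1.222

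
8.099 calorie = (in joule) 33.89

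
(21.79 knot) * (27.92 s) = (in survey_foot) 1027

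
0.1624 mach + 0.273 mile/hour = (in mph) 124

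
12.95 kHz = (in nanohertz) 1.295e+13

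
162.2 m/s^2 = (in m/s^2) 162.2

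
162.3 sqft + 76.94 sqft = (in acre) 0.005492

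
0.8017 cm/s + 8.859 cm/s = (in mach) 0.0002837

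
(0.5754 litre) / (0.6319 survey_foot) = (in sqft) 0.03216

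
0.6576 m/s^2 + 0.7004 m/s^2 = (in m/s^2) 1.358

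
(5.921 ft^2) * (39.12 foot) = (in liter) 6559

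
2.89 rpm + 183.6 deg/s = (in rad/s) 3.507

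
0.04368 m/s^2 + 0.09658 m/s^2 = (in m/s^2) 0.1403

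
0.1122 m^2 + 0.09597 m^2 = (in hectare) 2.082e-05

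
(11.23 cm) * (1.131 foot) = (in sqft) 0.4167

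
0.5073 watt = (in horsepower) 0.0006803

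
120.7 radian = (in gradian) 7684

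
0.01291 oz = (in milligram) 366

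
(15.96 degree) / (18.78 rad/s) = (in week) 2.452e-08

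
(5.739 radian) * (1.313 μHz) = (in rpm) 7.196e-05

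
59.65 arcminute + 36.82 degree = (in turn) 0.105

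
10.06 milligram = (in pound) 2.218e-05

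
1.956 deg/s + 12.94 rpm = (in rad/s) 1.389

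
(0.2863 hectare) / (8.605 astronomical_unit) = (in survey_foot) 7.297e-09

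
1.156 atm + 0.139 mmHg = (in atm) 1.156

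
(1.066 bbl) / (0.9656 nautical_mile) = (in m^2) 9.477e-05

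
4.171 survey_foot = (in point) 3604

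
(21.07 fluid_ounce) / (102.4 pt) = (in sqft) 0.1857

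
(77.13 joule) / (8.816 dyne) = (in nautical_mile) 472.4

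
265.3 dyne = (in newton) 0.002653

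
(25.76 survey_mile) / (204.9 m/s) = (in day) 0.002342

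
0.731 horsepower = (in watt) 545.1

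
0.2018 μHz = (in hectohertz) 2.018e-09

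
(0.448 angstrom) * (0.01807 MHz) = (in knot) 1.574e-06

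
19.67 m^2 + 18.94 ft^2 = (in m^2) 21.43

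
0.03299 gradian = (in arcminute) 1.781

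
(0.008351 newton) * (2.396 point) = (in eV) 4.406e+13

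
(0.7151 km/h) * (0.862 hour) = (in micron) 6.164e+08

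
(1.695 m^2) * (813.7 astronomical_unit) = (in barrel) 1.298e+15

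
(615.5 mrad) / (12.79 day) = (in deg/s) 3.191e-05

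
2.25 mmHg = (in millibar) 3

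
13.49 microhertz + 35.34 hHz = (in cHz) 3.534e+05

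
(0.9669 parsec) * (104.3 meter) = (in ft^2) 3.35e+19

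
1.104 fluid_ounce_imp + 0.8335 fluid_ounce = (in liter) 0.05602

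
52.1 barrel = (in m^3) 8.283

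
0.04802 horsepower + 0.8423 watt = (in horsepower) 0.04915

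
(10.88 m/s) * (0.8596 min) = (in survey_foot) 1841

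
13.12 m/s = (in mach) 0.03853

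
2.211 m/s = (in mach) 0.006493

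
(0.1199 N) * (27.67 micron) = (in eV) 2.071e+13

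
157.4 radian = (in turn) 25.05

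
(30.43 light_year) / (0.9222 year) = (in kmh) 3.564e+10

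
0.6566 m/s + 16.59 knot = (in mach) 0.02699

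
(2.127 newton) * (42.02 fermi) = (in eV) 5.578e+05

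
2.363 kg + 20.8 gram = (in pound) 5.255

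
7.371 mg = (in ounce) 0.00026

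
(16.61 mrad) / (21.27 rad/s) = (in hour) 2.169e-07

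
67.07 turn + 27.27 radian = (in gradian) 2.856e+04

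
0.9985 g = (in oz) 0.03522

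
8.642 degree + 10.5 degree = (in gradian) 21.27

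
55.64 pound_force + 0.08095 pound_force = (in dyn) 2.479e+07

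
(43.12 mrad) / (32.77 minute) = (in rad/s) 2.193e-05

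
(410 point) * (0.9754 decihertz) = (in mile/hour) 0.03156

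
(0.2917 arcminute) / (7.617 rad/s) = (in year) 3.532e-13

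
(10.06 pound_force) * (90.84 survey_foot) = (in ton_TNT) 2.961e-07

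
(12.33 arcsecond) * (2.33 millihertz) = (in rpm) 1.33e-06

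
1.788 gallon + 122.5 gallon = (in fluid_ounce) 1.591e+04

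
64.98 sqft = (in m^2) 6.037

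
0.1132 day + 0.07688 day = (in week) 0.02715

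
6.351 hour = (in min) 381.1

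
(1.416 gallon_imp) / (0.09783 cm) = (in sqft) 70.83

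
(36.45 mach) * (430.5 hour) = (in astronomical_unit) 0.1286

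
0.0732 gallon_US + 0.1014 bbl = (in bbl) 0.1031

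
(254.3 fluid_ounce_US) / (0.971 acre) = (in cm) 0.0001914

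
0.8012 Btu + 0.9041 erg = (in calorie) 202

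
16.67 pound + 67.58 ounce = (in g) 9477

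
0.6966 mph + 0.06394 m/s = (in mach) 0.001102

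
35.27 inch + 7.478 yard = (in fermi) 7.734e+15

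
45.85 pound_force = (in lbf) 45.85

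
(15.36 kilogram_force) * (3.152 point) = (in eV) 1.045e+18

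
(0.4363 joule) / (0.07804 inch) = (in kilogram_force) 22.44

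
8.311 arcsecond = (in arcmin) 0.1385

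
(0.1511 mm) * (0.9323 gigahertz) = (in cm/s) 1.409e+07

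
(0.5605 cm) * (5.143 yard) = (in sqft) 0.2837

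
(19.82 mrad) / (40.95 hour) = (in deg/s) 7.703e-06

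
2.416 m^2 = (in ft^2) 26.01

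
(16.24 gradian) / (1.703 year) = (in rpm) 4.536e-08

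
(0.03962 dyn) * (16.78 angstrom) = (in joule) 6.648e-16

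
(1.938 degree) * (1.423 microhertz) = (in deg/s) 2.758e-06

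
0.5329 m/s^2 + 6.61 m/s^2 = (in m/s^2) 7.143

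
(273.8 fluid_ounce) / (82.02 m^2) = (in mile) 6.134e-08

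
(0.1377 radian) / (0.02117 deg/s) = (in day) 0.004313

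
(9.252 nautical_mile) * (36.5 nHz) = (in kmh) 0.002252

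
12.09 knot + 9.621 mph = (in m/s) 10.52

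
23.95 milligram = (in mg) 23.95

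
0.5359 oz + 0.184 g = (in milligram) 1.538e+04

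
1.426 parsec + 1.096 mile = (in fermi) 4.4e+31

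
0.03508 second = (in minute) 0.0005847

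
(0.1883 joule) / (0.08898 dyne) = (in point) 5.999e+08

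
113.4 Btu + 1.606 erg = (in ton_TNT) 2.86e-05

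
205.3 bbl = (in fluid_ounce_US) 1.104e+06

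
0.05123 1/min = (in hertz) 0.0008538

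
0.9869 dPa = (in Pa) 0.09869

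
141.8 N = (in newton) 141.8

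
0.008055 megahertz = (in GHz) 8.055e-06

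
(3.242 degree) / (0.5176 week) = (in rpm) 1.726e-06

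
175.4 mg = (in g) 0.1754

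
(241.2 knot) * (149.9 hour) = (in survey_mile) 4.161e+04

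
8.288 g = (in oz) 0.2924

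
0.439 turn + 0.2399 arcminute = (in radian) 2.758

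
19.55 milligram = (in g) 0.01955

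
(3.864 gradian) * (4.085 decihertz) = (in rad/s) 0.02479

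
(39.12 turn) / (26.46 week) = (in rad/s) 1.536e-05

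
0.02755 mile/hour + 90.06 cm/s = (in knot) 1.775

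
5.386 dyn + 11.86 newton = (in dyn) 1.186e+06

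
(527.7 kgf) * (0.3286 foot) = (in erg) 5.183e+09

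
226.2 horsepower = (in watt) 1.687e+05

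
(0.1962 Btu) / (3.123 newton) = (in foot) 217.5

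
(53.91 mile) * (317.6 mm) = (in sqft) 2.966e+05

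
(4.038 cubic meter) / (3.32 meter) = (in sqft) 13.09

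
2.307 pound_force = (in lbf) 2.307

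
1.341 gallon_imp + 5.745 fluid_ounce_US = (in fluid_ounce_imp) 220.5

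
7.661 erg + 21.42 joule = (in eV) 1.337e+20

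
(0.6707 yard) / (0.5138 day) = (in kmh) 4.973e-05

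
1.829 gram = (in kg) 0.001829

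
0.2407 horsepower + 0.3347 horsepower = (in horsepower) 0.5754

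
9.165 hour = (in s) 3.299e+04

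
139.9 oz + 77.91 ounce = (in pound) 13.61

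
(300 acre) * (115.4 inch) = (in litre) 3.559e+09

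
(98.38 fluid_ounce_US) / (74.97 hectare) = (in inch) 1.528e-07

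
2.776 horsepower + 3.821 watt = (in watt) 2074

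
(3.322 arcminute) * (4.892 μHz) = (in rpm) 4.514e-08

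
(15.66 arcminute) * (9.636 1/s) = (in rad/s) 0.04389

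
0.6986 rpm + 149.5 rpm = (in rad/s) 15.73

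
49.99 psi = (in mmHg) 2585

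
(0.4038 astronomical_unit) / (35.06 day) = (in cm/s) 1.994e+06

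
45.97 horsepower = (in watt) 3.428e+04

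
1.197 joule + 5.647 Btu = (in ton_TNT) 1.424e-06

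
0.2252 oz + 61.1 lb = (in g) 2.772e+04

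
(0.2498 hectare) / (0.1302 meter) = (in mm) 1.919e+07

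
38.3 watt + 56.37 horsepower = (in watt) 4.207e+04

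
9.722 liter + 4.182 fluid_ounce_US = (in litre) 9.846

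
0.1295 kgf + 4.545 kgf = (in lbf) 10.31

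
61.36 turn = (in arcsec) 7.952e+07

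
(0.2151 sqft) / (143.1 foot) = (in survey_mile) 2.847e-07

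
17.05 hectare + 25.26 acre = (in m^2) 2.727e+05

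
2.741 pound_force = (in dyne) 1.219e+06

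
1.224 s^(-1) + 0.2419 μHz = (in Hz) 1.224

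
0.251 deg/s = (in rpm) 0.04183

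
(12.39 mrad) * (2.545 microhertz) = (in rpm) 3.011e-07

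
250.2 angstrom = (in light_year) 2.645e-24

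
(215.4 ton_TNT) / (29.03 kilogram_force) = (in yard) 3.462e+09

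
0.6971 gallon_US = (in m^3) 0.002639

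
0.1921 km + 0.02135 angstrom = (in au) 1.284e-09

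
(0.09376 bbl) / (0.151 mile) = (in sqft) 0.0006603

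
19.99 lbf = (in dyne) 8.892e+06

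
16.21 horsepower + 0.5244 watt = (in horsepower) 16.21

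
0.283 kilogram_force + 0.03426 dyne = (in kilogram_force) 0.283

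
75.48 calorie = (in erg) 3.158e+09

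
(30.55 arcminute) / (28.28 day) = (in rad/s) 3.637e-09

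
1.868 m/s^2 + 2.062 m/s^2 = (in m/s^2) 3.93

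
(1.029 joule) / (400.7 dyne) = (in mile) 0.1596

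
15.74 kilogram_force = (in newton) 154.4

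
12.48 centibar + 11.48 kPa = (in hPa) 239.6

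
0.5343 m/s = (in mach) 0.001569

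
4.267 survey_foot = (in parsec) 4.215e-17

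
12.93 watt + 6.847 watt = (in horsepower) 0.02652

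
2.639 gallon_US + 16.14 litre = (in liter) 26.13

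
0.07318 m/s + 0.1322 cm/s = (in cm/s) 7.45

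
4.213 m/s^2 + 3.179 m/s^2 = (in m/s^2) 7.392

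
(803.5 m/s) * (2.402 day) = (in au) 0.001115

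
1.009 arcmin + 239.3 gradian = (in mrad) 3759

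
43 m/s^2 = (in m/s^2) 43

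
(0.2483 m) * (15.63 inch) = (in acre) 2.436e-05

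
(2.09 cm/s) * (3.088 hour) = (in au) 1.553e-09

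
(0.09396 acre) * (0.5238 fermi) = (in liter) 1.992e-10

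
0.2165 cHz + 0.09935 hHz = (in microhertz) 9.937e+06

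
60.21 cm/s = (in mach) 0.001768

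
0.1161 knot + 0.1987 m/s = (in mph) 0.5781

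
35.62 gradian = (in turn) 0.08905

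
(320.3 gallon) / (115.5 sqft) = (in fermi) 1.13e+14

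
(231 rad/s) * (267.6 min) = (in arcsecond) 7.65e+11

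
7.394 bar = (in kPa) 739.4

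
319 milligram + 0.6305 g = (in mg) 949.5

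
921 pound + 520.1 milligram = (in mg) 4.178e+08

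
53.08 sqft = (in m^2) 4.931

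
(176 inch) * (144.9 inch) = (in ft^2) 177.1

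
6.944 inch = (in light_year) 1.864e-17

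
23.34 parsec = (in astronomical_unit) 4.814e+06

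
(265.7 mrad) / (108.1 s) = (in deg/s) 0.1408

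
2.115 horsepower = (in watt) 1577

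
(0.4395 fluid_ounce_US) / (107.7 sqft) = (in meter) 1.299e-06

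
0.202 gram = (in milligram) 202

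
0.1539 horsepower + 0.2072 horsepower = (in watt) 269.3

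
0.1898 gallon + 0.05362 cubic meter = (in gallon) 14.35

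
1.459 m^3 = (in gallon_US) 385.4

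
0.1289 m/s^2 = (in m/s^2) 0.1289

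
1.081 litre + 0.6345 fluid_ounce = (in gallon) 0.2905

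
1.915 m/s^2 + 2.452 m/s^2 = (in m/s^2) 4.367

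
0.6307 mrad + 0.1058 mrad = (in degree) 0.0422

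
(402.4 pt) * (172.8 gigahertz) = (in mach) 7.204e+07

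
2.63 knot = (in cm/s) 135.3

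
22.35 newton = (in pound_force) 5.024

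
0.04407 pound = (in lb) 0.04407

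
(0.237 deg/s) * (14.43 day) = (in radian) 5157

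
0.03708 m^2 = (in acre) 9.163e-06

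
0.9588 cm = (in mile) 5.958e-06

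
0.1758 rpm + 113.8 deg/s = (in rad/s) 2.005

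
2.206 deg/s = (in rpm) 0.3677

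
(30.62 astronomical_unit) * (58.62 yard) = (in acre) 6.067e+10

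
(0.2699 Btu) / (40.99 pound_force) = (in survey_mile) 0.0009704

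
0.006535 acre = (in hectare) 0.002645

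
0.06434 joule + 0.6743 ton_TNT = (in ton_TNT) 0.6743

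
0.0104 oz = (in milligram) 294.8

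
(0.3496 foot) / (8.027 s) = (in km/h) 0.04779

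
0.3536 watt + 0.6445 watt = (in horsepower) 0.001338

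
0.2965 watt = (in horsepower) 0.0003976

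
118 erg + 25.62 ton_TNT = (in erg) 1.072e+18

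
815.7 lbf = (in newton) 3628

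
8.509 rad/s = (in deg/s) 487.5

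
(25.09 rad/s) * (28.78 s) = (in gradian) 4.597e+04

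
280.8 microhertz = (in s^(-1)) 0.0002808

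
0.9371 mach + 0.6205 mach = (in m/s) 530.4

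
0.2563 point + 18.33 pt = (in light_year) 6.931e-19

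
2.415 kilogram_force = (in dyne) 2.368e+06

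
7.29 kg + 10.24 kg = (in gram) 1.753e+04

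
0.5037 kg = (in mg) 5.037e+05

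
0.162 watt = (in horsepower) 0.0002172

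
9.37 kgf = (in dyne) 9.189e+06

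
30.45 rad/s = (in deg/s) 1745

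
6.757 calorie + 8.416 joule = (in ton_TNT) 8.768e-09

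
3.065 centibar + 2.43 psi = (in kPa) 19.82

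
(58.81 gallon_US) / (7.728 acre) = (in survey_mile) 4.423e-09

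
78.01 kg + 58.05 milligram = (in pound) 172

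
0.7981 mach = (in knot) 528.2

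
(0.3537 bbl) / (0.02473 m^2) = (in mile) 0.001413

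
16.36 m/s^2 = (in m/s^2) 16.36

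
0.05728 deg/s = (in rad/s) 0.0009997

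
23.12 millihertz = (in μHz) 2.312e+04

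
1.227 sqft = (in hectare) 1.14e-05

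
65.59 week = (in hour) 1.102e+04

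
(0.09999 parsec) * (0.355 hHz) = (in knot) 2.129e+17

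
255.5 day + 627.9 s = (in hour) 6132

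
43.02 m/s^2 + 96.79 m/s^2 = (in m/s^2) 139.8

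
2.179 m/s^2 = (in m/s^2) 2.179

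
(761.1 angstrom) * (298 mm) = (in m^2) 2.268e-08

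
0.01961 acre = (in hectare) 0.007936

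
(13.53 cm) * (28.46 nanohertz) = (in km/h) 1.386e-08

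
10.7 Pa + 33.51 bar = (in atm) 33.07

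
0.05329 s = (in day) 6.168e-07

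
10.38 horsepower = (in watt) 7740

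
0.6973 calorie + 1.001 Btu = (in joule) 1059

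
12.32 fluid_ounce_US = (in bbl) 0.002292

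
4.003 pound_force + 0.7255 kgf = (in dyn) 2.492e+06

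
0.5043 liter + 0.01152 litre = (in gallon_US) 0.1363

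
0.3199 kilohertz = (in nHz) 3.199e+11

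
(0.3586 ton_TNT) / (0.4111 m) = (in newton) 3.65e+09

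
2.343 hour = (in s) 8435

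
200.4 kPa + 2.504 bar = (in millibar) 4508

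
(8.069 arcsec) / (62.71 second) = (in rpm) 5.957e-06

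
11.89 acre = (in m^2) 4.812e+04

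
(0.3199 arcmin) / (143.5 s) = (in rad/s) 6.485e-07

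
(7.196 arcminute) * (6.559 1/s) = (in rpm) 0.1311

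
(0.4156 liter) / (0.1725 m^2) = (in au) 1.611e-14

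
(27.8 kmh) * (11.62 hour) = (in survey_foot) 1.06e+06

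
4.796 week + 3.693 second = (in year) 0.09198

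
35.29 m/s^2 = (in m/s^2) 35.29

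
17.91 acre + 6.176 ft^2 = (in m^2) 7.248e+04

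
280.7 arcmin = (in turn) 0.013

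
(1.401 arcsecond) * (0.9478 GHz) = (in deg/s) 3.689e+05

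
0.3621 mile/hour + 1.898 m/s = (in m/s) 2.06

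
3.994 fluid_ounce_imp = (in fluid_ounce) 3.837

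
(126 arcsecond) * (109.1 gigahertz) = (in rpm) 6.364e+08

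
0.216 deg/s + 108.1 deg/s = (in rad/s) 1.89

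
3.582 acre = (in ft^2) 1.56e+05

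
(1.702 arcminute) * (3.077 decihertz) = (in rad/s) 0.0001523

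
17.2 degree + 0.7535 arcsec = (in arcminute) 1032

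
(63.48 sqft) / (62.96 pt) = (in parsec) 8.605e-15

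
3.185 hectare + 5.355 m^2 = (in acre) 7.872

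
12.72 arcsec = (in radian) 6.167e-05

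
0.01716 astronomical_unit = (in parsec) 8.319e-08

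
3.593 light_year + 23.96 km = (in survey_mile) 2.112e+13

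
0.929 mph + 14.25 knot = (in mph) 17.33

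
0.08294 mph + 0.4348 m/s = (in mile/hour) 1.056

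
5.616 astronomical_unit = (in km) 8.401e+08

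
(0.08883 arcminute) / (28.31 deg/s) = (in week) 8.647e-11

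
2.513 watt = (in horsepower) 0.00337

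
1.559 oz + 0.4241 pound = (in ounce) 8.345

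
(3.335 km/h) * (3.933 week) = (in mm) 2.204e+09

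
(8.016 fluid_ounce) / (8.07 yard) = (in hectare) 3.213e-09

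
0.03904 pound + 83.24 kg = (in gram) 8.326e+04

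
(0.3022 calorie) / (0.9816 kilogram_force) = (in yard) 0.1436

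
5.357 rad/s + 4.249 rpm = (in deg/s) 332.4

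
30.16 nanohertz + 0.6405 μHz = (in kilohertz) 6.707e-10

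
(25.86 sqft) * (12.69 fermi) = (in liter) 3.049e-11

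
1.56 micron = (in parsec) 5.056e-23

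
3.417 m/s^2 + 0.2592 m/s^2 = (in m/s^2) 3.676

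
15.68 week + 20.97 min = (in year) 0.3008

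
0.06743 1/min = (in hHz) 1.124e-05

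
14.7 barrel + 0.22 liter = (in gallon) 617.5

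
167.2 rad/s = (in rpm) 1597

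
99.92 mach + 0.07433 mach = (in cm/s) 3.405e+06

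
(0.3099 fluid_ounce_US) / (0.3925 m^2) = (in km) 2.335e-08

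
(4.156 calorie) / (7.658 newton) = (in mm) 2271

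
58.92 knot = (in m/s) 30.31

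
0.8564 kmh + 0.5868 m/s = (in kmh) 2.969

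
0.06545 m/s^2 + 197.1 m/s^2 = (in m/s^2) 197.2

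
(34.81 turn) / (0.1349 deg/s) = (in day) 1.075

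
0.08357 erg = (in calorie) 1.997e-09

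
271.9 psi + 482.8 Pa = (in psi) 272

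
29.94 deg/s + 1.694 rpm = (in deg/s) 40.1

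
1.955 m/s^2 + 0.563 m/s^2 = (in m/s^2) 2.518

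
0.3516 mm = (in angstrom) 3.516e+06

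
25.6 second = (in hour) 0.007111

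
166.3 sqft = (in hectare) 0.001545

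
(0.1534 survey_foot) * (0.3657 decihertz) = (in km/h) 0.006156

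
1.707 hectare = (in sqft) 1.837e+05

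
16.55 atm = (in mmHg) 1.258e+04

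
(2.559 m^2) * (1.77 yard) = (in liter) 4142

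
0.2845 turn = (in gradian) 113.8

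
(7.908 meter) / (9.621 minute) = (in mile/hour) 0.03064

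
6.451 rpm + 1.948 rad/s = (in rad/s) 2.624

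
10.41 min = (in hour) 0.1735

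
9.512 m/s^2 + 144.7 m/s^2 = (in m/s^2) 154.2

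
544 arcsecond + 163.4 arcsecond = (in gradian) 0.2183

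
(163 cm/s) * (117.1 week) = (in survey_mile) 7.173e+04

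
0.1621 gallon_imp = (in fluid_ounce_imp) 25.94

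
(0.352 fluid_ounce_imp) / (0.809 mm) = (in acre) 3.055e-06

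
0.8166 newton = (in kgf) 0.08327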